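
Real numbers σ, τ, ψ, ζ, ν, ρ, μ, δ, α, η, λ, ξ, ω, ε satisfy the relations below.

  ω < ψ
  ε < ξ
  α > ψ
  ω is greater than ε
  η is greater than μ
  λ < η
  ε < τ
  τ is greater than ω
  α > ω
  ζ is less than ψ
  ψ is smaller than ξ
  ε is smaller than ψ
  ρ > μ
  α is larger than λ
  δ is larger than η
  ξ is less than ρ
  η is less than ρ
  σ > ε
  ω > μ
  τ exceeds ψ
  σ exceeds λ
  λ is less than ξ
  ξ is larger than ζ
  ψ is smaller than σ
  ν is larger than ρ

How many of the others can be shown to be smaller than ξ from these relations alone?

The elements the relations force below ξ are λ, ε, μ, ζ, ω, ψ — no chain reaches any other.
That is 6.

6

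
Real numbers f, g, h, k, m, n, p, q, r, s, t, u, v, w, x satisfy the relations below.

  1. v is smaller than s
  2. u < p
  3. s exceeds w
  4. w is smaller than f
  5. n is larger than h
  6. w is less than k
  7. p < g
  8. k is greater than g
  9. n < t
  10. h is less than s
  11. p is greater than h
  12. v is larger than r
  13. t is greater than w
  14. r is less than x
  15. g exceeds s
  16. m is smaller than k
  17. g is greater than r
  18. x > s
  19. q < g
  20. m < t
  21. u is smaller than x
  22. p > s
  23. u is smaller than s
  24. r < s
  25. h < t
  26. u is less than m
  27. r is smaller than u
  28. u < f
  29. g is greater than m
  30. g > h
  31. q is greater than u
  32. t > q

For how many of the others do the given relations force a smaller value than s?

5

From s the given relations immediately reach h, r, u, v, w.
Nothing else is reachable below s; 5 in all.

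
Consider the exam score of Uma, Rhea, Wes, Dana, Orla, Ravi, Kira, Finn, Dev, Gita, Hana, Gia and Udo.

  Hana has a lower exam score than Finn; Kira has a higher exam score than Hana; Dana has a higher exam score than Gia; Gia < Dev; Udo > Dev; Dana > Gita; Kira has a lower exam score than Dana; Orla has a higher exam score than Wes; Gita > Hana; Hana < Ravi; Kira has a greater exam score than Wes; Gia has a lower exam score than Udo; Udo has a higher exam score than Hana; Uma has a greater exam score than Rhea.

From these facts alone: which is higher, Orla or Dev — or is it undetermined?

undetermined

Following every chain through Dev: above Dev we get Udo; below Dev we get Gia.
Orla is not reached, and no chain runs the other way from Orla to Dev.
So the given relations leave the order of Dev and Orla undetermined.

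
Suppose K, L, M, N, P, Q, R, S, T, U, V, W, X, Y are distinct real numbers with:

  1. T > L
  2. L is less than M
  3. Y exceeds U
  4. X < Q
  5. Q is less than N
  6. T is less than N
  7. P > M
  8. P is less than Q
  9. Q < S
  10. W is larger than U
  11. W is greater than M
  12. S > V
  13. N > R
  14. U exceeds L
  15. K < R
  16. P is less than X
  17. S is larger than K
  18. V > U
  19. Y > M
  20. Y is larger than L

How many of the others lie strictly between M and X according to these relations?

1

The relations place M below X. An element lies strictly between them when it is forced above M and also forced below X.
Above M: {P, W, Q, S, N, Y}. Below X: {L, P}.
Intersection: {P} — 1.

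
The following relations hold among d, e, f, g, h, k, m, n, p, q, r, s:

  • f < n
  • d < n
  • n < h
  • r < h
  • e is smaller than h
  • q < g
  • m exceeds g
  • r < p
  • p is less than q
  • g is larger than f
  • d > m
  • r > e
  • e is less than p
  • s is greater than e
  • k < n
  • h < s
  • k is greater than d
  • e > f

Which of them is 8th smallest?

The consecutive relations fix a unique order: f < e < r < p < q < g < m < d < k < n < h < s.
The 8th smallest is d.

d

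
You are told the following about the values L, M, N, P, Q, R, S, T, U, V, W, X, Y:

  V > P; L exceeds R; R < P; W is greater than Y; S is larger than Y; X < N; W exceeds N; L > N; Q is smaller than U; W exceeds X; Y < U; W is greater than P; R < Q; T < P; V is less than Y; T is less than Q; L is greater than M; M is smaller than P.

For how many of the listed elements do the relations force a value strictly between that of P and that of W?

Chaining upward from P reaches: V, Y, S, U.
Chaining downward from W reaches: T, R, M, V, Y, X, N.
Strictly between P and W are those in both lists: V, Y — 2 elements.

2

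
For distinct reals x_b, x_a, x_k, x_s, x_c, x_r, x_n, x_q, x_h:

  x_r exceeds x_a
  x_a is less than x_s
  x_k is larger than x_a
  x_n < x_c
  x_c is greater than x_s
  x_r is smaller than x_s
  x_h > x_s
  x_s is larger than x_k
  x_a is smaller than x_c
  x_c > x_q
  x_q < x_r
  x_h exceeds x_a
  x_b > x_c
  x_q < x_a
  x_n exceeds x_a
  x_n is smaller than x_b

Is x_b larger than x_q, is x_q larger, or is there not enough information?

Chaining the given relations: x_q < x_a < x_r < x_s < x_c < x_b.
So x_b is larger.

x_b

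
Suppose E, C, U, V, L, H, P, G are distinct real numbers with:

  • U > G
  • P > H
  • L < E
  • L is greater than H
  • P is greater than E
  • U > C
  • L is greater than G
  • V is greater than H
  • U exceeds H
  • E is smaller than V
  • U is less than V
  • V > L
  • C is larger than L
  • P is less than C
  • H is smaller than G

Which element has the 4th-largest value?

P

The consecutive relations fix a unique order: H < G < L < E < P < C < U < V.
Counting 4 from the largest end gives P.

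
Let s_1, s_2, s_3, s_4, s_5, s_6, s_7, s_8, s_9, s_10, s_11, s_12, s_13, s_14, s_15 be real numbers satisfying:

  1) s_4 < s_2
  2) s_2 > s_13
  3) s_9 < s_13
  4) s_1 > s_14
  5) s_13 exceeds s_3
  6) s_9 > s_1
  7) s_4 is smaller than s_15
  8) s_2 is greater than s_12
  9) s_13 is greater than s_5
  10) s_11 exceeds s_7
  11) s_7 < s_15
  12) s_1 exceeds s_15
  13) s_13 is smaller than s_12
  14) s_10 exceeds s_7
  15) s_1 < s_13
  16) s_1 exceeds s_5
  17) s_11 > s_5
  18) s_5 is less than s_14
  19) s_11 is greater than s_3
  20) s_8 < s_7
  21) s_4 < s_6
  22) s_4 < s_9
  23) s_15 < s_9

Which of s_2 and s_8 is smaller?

s_8

The relevant relations are s_8 < s_7; s_7 < s_15; s_15 < s_1; s_1 < s_9; s_9 < s_13; s_13 < s_12; s_12 < s_2.
Chaining these gives s_8 < s_7 < s_15 < s_1 < s_9 < s_13 < s_12 < s_2.
So s_8 < s_2; s_8 is the smaller of the two.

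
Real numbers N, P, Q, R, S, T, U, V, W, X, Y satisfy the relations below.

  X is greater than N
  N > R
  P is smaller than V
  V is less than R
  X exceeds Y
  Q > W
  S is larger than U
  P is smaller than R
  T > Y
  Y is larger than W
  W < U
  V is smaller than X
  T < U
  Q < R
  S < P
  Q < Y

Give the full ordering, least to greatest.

Nothing is placed below W, so it is least; from there W < Q; Q < Y; Y < T; T < U; U < S; S < P; P < V; V < R; R < N; N < X, each given directly.

W < Q < Y < T < U < S < P < V < R < N < X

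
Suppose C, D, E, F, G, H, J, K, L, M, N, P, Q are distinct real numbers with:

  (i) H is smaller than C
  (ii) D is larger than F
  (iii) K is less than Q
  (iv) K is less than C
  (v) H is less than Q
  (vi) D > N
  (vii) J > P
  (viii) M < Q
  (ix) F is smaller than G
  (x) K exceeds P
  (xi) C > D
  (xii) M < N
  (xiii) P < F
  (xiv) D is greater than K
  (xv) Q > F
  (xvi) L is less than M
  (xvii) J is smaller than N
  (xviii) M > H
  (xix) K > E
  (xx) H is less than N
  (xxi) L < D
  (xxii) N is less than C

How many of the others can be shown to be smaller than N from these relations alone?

Directly below N: H, M, J.
One step further: P, L (5 so far).
No other element is forced below N by the given relations, so the count is 5.

5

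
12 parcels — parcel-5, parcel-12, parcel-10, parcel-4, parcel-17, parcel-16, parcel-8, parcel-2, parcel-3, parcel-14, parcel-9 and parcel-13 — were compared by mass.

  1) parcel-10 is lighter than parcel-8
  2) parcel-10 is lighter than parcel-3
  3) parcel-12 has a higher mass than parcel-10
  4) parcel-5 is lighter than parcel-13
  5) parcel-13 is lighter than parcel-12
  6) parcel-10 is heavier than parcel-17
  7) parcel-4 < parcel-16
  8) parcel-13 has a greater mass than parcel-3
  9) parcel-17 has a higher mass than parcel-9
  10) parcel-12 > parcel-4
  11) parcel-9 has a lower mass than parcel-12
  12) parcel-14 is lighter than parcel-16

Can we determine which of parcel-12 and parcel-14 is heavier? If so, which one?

Following every chain through parcel-14: above parcel-14 we get parcel-16.
parcel-12 is not reached, and no chain runs the other way from parcel-12 to parcel-14.
So the given relations leave the order of parcel-14 and parcel-12 undetermined.

undetermined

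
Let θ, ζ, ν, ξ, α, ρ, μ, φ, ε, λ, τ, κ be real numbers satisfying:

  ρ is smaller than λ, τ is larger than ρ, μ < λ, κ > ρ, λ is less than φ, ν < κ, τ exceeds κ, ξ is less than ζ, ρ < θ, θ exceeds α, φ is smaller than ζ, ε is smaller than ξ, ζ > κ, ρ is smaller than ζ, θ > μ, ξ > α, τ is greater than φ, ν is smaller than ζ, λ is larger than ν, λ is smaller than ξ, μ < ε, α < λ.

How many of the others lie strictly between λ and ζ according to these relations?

The relations place λ below ζ. An element lies strictly between them when it is forced above λ and also forced below ζ.
Above λ: {φ, ξ, τ}. Below ζ: {μ, α, ν, ρ, κ, ε, φ, ξ}.
Intersection: {φ, ξ} — 2.

2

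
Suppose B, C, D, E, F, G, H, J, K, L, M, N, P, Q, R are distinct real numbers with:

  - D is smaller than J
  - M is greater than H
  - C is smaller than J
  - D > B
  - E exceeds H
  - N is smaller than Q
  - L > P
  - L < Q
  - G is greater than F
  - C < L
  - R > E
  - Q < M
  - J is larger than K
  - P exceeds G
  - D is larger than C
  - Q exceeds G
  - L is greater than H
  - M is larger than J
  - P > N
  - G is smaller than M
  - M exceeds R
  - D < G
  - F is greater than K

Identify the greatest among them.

M

Chaining downward from M: directly below it, H, R, G, Q, J; then K, C, F, N, D, E, L; then B, P.
That covers every other element, and nothing is given above M, so M is the greatest.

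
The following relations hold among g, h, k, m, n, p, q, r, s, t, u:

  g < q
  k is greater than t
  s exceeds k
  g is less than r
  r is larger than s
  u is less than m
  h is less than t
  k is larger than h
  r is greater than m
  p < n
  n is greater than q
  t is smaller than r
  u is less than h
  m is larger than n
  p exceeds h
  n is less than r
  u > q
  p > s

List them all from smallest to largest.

g < q < u < h < t < k < s < p < n < m < r

Each adjacent pair is fixed by a given relation: g < q; q < u; u < h; h < t; t < k; k < s; s < p; p < n; n < m; m < r. Chaining them end to end gives the full order.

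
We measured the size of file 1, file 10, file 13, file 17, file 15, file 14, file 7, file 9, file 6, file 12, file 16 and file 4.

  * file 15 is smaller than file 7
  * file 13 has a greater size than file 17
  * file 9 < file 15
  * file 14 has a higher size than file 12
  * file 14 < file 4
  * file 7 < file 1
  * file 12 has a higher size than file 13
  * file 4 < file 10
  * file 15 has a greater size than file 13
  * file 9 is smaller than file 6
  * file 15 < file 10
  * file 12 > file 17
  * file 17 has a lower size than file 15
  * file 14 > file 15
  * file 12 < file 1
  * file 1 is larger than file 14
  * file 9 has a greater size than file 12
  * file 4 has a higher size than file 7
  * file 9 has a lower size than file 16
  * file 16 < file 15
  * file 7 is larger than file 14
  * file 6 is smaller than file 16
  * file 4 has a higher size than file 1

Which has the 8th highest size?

file 6

Piecing the relations together gives one ordering: file 17 < file 13 < file 12 < file 9 < file 6 < file 16 < file 15 < file 14 < file 7 < file 1 < file 4 < file 10.
Counting 8 from the largest end gives file 6.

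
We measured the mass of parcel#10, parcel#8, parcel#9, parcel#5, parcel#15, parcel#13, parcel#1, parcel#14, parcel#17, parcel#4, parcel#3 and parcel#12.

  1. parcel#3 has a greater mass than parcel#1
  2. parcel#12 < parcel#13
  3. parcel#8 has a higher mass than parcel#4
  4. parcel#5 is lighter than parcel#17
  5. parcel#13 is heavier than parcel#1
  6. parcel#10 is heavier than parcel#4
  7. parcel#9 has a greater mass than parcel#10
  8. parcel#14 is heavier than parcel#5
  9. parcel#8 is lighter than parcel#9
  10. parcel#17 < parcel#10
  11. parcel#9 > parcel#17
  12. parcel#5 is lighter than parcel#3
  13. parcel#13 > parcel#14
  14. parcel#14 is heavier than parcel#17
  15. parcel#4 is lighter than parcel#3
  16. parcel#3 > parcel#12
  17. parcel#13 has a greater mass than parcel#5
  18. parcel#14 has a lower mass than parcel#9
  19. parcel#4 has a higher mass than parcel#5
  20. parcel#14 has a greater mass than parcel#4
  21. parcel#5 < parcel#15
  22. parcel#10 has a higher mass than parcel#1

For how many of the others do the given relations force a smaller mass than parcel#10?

Directly below parcel#10: parcel#17, parcel#1, parcel#4.
One step further: parcel#5 (4 so far).
No other element is forced below parcel#10 by the given relations, so the count is 4.

4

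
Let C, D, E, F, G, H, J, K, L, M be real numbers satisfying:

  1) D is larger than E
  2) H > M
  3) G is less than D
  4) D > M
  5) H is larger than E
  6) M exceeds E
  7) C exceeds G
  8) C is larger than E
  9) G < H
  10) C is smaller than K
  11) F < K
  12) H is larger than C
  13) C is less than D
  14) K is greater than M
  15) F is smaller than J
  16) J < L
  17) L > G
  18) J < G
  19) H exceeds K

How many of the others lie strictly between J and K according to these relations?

2

Chaining upward from J reaches: G, C, L, D, H.
Chaining downward from K reaches: F, G, E, M, C.
Strictly between J and K are those in both lists: G, C — 2 elements.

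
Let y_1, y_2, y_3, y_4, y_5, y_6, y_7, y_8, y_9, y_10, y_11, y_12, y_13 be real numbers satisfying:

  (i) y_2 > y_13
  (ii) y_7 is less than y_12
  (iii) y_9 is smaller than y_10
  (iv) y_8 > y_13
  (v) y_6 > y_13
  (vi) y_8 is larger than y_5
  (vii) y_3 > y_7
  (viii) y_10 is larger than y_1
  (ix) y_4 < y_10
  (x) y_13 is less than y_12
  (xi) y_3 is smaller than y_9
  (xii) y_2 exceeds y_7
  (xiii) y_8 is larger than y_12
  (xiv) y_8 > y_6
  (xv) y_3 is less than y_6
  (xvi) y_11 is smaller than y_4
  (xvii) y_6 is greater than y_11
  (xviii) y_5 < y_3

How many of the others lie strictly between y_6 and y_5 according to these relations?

1

Chaining upward from y_5 reaches: y_3, y_9, y_8, y_10.
Chaining downward from y_6 reaches: y_13, y_7, y_11, y_3.
Strictly between y_5 and y_6 are those in both lists: y_3 — 1 element.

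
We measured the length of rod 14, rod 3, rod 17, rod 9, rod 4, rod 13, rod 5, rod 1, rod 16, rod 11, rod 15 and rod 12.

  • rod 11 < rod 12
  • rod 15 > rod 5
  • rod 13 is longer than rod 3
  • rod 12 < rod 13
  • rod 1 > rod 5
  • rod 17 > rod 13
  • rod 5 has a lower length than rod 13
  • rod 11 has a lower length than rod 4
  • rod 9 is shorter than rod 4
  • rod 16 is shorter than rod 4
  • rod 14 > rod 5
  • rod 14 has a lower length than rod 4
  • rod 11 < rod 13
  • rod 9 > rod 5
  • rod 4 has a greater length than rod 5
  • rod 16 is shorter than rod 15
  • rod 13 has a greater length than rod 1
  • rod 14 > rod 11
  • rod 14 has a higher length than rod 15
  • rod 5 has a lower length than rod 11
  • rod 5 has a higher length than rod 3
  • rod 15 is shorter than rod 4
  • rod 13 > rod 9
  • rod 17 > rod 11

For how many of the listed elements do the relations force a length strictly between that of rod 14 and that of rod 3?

The relations place rod 3 below rod 14. An element lies strictly between them when it is forced above rod 3 and also forced below rod 14.
Above rod 3: {rod 5, rod 1, rod 11, rod 9, rod 12, rod 15, rod 13, rod 17, rod 4}. Below rod 14: {rod 5, rod 16, rod 11, rod 15}.
Intersection: {rod 5, rod 11, rod 15} — 3.

3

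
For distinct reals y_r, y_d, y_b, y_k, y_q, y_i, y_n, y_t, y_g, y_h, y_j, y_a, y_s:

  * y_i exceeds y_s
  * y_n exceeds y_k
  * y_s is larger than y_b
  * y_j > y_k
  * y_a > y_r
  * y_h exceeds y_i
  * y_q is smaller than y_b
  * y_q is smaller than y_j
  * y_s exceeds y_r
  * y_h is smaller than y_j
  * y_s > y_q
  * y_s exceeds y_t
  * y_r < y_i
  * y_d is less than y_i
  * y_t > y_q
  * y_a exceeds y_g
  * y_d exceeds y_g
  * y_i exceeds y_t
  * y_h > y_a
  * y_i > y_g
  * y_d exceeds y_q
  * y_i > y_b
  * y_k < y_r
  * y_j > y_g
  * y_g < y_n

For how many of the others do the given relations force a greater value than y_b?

The elements the relations force above y_b are y_s, y_i, y_h, y_j — no chain reaches any other.
That is 4.

4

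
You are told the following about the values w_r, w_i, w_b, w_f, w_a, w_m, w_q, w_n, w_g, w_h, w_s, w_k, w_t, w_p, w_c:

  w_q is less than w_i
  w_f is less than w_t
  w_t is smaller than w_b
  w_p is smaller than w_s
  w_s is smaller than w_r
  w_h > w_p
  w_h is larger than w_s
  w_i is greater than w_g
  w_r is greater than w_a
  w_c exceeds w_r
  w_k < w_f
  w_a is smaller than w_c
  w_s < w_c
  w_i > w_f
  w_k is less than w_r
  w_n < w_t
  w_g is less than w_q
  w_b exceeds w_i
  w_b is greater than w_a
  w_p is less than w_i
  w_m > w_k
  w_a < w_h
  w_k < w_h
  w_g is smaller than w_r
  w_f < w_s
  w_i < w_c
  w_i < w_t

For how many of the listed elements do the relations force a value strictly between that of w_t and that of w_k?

2

Chaining upward from w_k reaches: w_f, w_s, w_h, w_m, w_r, w_i, w_c, w_b.
Chaining downward from w_t reaches: w_n, w_f, w_p, w_g, w_q, w_i.
Strictly between w_k and w_t are those in both lists: w_f, w_i — 2 elements.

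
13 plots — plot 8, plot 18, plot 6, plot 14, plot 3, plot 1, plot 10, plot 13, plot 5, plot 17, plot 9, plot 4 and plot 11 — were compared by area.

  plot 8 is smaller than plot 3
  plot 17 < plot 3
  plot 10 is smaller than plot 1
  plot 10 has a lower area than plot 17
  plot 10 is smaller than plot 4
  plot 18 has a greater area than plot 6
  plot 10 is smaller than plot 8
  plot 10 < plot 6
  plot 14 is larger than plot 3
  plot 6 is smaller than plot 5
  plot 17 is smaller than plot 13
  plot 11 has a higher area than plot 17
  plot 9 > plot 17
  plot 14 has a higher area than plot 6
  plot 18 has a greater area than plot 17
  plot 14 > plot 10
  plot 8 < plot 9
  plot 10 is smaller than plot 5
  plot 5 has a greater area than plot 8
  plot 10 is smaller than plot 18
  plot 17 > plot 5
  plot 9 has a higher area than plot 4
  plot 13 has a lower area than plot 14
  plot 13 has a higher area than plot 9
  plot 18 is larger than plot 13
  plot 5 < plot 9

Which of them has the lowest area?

plot 10

Chaining upward from plot 10: directly above it, plot 8, plot 6, plot 5, plot 4, plot 17, plot 1, plot 14, plot 18; then plot 3, plot 9, plot 13, plot 11.
That covers every other element, and nothing is given below plot 10, so plot 10 is the lowest area.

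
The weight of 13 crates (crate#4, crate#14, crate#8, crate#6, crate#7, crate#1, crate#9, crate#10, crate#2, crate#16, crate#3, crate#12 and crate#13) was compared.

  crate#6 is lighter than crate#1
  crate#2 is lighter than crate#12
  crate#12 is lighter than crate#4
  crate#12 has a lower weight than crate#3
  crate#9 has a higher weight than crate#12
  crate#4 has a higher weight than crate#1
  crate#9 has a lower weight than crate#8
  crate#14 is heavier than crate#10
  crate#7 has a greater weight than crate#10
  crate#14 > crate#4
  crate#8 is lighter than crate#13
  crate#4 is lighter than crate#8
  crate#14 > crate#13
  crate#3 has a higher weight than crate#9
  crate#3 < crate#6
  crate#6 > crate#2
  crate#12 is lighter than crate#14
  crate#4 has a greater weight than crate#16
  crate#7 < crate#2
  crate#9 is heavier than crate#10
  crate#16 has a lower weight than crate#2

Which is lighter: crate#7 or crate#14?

Link the given pairs in sequence: crate#7 < crate#2; crate#2 < crate#12; crate#12 < crate#9; crate#9 < crate#3; crate#3 < crate#6; crate#6 < crate#1; crate#1 < crate#4; crate#4 < crate#8; crate#8 < crate#13; crate#13 < crate#14.
Together: crate#7 < crate#2 < crate#12 < crate#9 < crate#3 < crate#6 < crate#1 < crate#4 < crate#8 < crate#13 < crate#14.
So crate#7 < crate#14; crate#7 is the lighter of the two.

crate#7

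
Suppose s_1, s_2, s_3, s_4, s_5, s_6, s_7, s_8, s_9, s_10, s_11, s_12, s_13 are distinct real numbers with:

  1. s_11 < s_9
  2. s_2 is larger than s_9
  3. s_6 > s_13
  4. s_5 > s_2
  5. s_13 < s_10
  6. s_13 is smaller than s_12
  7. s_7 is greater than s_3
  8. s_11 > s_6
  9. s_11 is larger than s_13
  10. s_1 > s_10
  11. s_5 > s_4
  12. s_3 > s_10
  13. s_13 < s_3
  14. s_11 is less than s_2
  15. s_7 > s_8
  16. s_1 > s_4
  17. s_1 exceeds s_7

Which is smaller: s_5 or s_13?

s_13

Following the relations from s_13: s_13 < s_6 < s_11 < s_9 < s_2 < s_5.
So s_13 < s_5; s_13 is the smaller of the two.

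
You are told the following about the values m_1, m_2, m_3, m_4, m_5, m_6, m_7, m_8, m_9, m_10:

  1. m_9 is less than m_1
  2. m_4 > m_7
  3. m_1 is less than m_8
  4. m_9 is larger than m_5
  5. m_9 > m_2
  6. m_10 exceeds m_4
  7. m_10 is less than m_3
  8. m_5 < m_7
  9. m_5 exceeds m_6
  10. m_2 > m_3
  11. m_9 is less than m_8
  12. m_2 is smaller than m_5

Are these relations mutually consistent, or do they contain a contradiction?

inconsistent

We have m_2 < m_5 stated directly, yet also m_5 < m_7 < m_4 < m_10 < m_3 < m_2 by chaining the others — so m_5 < m_2. Contradiction.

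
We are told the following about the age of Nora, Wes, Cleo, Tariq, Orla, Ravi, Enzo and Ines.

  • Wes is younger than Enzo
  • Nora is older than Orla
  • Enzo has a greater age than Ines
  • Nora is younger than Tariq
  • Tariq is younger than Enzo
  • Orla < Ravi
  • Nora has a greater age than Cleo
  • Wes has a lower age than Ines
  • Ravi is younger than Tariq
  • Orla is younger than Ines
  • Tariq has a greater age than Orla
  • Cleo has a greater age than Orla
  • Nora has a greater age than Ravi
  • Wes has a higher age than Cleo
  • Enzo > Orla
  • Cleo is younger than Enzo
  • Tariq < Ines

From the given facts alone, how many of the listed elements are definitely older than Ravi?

The elements the relations force above Ravi are Nora, Tariq, Ines, Enzo — no chain reaches any other.
That is 4.

4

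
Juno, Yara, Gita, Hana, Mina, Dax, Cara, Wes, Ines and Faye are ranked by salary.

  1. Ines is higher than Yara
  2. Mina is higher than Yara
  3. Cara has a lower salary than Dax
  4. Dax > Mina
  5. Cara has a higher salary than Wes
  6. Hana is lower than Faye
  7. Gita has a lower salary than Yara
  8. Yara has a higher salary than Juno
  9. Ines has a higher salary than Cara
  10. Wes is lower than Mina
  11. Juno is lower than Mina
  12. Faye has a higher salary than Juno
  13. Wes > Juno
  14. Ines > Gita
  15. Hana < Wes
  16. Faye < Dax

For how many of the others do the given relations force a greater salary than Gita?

From Gita the given relations immediately reach Yara, Ines.
From those, Mina — 3 in total.
From those, Dax — 4 in total.
Nothing else is reachable above Gita; 4 in all.

4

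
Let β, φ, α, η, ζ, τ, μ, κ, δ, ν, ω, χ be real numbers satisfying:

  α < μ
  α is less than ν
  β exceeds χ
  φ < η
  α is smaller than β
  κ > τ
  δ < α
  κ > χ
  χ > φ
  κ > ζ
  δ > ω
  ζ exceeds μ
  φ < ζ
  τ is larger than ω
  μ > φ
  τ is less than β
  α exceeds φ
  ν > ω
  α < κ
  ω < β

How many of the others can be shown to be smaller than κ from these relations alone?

8

From κ the given relations immediately reach χ, α, τ, ζ.
From those, ω, φ, δ, μ — 8 in total.
Nothing else is reachable below κ; 8 in all.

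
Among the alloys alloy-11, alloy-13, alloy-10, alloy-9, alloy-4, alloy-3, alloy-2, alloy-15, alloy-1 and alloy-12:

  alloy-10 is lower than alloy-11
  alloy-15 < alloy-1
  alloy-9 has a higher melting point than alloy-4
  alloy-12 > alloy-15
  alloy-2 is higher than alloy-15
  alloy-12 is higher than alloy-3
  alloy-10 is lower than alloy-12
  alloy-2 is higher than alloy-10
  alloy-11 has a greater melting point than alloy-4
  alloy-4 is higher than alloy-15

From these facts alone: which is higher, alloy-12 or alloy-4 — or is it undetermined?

undetermined

Following every chain through alloy-4: above alloy-4 we get alloy-11, alloy-9; below alloy-4 we get alloy-15.
alloy-12 is not reached, and no chain runs the other way from alloy-12 to alloy-4.
So the given relations leave the order of alloy-4 and alloy-12 undetermined.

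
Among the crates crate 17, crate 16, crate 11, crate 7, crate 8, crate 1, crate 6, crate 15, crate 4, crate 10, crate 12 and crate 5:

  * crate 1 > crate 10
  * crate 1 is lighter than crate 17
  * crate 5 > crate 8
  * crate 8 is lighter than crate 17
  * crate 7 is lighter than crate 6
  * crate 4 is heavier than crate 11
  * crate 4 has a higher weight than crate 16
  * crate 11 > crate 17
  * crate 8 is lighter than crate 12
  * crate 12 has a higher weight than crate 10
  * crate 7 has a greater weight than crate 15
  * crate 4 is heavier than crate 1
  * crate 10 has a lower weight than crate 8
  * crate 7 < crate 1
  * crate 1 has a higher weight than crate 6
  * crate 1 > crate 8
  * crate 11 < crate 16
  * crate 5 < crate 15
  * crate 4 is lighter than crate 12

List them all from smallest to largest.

crate 10 < crate 8 < crate 5 < crate 15 < crate 7 < crate 6 < crate 1 < crate 17 < crate 11 < crate 16 < crate 4 < crate 12

Nothing is placed below crate 10, so it is least; from there crate 10 < crate 8; crate 8 < crate 5; crate 5 < crate 15; crate 15 < crate 7; crate 7 < crate 6; crate 6 < crate 1; crate 1 < crate 17; crate 17 < crate 11; crate 11 < crate 16; crate 16 < crate 4; crate 4 < crate 12, each given directly.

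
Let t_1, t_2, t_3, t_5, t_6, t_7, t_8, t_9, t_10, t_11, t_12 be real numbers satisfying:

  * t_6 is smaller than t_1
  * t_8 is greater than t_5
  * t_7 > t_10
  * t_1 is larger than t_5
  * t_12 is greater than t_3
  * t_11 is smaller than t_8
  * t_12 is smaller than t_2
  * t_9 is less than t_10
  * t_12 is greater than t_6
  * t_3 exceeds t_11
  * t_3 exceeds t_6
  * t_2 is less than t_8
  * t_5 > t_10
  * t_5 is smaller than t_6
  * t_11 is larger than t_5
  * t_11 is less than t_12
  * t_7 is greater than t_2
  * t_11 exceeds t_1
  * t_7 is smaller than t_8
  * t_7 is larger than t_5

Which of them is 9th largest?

The consecutive relations fix a unique order: t_9 < t_10 < t_5 < t_6 < t_1 < t_11 < t_3 < t_12 < t_2 < t_7 < t_8.
The 9th largest is t_5.

t_5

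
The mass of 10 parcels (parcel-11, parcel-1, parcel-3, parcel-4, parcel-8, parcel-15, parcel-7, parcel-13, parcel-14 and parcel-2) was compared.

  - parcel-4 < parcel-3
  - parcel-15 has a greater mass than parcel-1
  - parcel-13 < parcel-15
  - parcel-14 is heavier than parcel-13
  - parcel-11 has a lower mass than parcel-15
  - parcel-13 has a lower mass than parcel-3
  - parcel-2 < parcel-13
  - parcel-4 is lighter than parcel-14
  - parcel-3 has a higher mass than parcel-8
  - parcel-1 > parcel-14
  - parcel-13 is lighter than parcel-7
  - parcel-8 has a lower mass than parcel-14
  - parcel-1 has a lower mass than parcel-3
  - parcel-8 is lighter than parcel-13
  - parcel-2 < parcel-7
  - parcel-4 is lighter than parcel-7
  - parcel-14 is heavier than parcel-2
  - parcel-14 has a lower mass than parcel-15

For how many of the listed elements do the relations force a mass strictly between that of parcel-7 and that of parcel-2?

1

The relations place parcel-2 below parcel-7. An element lies strictly between them when it is forced above parcel-2 and also forced below parcel-7.
Above parcel-2: {parcel-13, parcel-14, parcel-1, parcel-15, parcel-3}. Below parcel-7: {parcel-8, parcel-4, parcel-13}.
Intersection: {parcel-13} — 1.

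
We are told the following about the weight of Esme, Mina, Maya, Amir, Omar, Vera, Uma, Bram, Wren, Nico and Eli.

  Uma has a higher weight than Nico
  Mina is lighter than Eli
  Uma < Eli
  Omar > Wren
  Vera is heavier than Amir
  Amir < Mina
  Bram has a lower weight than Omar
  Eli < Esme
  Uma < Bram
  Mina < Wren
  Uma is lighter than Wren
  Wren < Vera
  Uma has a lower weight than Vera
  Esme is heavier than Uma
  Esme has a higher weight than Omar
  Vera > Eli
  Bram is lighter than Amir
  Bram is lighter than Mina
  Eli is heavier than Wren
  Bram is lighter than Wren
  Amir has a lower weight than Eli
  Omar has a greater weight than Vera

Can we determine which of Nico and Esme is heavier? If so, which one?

Esme

The relevant relations are Nico < Uma; Uma < Bram; Bram < Amir; Amir < Mina; Mina < Wren; Wren < Eli; Eli < Vera; Vera < Omar; Omar < Esme.
Together: Nico < Uma < Bram < Amir < Mina < Wren < Eli < Vera < Omar < Esme.
So Esme is heavier.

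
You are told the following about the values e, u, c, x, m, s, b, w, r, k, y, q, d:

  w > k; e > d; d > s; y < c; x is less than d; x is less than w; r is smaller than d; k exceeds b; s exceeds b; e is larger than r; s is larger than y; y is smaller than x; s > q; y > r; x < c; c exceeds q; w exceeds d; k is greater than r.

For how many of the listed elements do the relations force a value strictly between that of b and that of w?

Chaining upward from b reaches: s, d, e, k.
Chaining downward from w reaches: r, y, q, s, x, d, k.
Strictly between b and w are those in both lists: s, d, k — 3 elements.

3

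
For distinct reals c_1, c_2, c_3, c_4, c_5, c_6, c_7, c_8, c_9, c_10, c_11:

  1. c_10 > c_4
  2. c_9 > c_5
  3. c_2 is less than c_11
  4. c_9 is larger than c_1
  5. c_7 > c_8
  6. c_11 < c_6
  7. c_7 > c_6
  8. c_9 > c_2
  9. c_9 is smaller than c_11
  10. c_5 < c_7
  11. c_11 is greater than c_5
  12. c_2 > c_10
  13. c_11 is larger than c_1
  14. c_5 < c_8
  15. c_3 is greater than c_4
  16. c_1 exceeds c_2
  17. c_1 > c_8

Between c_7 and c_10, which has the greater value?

c_7

c_10 < c_2 and c_2 < c_1 give c_10 < c_1.
With c_1 < c_9: c_10 < c_2 < c_1 < c_9.
With c_9 < c_11: c_10 < c_2 < c_1 < c_9 < c_11.
Then c_11 < c_6 extends the chain to c_6.
Then c_6 < c_7 extends the chain to c_7.
So c_10 < c_7; c_7 is the larger of the two.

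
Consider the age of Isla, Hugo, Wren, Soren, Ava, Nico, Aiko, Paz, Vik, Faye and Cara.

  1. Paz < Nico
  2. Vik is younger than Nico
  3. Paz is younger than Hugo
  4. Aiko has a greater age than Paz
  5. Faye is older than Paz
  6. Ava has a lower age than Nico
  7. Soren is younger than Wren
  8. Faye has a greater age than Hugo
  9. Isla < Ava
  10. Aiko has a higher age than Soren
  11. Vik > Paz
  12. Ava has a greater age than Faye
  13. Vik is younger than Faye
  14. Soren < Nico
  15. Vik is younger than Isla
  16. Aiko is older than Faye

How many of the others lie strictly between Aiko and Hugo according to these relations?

1

Chaining upward from Hugo reaches: Faye, Ava, Nico.
Chaining downward from Aiko reaches: Paz, Vik, Faye, Soren.
Strictly between Hugo and Aiko are those in both lists: Faye — 1 element.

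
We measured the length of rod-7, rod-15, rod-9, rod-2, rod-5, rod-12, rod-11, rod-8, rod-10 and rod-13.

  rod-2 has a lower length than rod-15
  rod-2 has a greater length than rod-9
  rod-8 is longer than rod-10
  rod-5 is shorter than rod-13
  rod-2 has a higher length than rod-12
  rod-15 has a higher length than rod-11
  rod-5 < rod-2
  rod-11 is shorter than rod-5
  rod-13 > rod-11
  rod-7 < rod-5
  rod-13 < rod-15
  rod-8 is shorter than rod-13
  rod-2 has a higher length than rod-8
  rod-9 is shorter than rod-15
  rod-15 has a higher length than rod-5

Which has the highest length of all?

rod-15

rod-7 is not greatest since rod-7 < rod-5; rod-9 is not greatest since rod-9 < rod-2; rod-12 is not greatest since rod-12 < rod-2; rod-11 is not greatest since rod-11 < rod-13; rod-10 is not greatest since rod-10 < rod-8; rod-8 is not greatest since rod-8 < rod-13; rod-5 is not greatest since rod-5 < rod-13; rod-2 is not greatest since rod-2 < rod-15; rod-13 is not greatest since rod-13 < rod-15.
Only rod-15 has nothing above it, so rod-15 is the highest length.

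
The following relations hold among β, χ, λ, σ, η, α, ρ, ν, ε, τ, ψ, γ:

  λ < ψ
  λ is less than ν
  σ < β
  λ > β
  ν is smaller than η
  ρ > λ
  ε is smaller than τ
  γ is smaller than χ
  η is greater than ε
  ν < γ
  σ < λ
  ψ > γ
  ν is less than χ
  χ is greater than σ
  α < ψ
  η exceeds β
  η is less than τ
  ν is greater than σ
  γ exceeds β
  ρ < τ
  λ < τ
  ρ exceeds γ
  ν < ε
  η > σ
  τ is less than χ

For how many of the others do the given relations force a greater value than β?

From β the given relations immediately reach λ, γ, η.
From those, ν, ψ, ρ, τ, χ — 8 in total.
From those, ε — 9 in total.
No other element is forced above β by the given relations, so the count is 9.

9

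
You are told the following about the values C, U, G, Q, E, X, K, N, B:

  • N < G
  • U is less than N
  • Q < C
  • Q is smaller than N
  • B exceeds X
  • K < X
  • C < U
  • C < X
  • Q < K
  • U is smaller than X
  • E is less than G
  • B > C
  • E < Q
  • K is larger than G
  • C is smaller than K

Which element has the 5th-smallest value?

The consecutive relations fix a unique order: E < Q < C < U < N < G < K < X < B.
Counting 5 from the smallest end gives N.

N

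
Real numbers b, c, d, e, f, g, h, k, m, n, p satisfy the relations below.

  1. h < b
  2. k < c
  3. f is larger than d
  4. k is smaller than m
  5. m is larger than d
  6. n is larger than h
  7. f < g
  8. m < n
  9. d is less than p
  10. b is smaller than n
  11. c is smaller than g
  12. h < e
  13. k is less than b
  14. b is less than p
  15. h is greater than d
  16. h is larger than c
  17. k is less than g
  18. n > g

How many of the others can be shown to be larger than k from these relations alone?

Directly above k: c, g, m, b.
One step further: h, n, p (7 so far).
One step further: e (8 so far).
No other element is forced above k by the given relations, so the count is 8.

8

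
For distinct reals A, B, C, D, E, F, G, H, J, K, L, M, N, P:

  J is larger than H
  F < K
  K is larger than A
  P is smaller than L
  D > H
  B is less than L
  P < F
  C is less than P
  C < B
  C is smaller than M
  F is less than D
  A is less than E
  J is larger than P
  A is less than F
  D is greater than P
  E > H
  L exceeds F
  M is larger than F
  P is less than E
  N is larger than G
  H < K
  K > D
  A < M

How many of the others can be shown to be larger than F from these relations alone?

Directly above F: L, D, M, K.
Nothing else is reachable above F; 4 in all.

4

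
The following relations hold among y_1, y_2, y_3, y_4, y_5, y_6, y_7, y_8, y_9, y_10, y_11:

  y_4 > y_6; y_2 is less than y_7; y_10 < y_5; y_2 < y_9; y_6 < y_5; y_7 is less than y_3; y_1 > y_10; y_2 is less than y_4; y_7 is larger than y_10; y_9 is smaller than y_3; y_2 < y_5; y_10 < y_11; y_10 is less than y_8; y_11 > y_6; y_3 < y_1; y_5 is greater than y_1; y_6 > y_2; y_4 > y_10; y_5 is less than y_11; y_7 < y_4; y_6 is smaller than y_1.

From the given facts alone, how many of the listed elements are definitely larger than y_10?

From y_10 the given relations immediately reach y_7, y_8, y_1, y_4, y_5, y_11.
From those, y_3 — 7 in total.
Nothing else is reachable above y_10; 7 in all.

7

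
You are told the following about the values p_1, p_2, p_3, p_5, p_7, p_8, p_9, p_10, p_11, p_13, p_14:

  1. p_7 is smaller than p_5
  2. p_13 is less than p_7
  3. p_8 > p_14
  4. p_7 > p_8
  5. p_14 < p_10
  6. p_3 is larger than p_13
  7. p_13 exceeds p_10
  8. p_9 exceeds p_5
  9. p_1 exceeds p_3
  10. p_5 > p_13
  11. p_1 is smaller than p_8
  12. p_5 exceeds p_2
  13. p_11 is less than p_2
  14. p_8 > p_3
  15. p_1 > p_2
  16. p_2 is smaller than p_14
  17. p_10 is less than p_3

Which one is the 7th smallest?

p_1

Chaining the given pairs: p_11 < p_2 < p_14 < p_10 < p_13 < p_3 < p_1 < p_8 < p_7 < p_5 < p_9.
Counting 7 from the smallest end gives p_1.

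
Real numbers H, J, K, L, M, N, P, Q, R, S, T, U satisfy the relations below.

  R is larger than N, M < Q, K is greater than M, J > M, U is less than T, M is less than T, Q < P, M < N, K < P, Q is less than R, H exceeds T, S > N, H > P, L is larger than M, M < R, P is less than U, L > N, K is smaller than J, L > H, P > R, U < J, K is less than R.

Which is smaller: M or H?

M

Chaining the given relations: M < Q < R < P < U < T < H.
So M < H; M is the smaller of the two.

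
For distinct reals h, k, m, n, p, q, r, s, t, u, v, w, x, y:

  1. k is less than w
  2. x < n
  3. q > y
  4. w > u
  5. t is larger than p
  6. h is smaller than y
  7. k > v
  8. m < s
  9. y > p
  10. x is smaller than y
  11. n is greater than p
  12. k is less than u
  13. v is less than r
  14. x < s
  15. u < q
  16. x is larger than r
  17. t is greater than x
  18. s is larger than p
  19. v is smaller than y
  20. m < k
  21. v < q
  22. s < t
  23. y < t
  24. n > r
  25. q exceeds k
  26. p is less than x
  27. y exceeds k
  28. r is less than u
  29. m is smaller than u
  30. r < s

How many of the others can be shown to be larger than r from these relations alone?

8

From r the given relations immediately reach x, n, s, u.
From those, y, q, t, w — 8 in total.
Nothing else is reachable above r; 8 in all.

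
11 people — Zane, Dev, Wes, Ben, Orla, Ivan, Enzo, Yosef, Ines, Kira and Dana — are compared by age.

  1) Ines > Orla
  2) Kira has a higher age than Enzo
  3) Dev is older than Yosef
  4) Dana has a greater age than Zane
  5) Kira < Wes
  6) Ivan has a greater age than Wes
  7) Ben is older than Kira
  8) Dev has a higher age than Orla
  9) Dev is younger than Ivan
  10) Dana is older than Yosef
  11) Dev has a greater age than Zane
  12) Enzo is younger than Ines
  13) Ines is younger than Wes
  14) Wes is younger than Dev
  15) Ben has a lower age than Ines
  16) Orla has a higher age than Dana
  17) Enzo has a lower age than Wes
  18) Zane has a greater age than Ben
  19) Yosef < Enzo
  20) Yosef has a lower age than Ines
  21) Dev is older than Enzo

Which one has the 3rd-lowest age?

The consecutive relations fix a unique order: Yosef < Enzo < Kira < Ben < Zane < Dana < Orla < Ines < Wes < Dev < Ivan.
The 3rd smallest is Kira.

Kira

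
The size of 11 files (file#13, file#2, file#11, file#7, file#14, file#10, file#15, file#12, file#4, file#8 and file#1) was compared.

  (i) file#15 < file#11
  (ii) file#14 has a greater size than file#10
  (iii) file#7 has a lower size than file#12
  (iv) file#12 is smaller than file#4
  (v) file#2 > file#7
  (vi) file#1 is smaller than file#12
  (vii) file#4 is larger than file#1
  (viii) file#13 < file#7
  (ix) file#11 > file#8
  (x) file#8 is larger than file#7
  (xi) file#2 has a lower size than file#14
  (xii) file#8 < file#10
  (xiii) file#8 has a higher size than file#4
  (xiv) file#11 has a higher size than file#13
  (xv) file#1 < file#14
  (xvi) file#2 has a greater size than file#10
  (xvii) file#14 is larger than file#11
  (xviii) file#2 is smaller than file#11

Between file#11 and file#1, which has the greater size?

file#11

file#1 < file#12 and file#12 < file#4 give file#1 < file#4.
Then file#4 < file#8 extends the chain to file#8.
With file#8 < file#10: file#1 < file#12 < file#4 < file#8 < file#10.
With file#10 < file#2: file#1 < file#12 < file#4 < file#8 < file#10 < file#2.
With file#2 < file#11: file#1 < file#12 < file#4 < file#8 < file#10 < file#2 < file#11.
So file#1 < file#11; file#11 is the larger of the two.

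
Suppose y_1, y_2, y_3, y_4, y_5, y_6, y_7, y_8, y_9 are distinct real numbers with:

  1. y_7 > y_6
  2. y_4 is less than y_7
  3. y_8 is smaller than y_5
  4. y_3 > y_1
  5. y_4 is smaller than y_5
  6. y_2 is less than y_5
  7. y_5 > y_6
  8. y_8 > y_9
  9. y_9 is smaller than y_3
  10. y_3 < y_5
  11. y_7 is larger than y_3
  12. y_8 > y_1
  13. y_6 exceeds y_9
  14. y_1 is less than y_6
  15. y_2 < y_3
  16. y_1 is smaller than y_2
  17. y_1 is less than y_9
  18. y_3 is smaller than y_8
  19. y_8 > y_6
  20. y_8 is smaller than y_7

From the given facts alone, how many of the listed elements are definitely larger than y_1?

The elements the relations force above y_1 are y_9, y_6, y_2, y_3, y_8, y_5, y_7 — no chain reaches any other.
That is 7.

7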